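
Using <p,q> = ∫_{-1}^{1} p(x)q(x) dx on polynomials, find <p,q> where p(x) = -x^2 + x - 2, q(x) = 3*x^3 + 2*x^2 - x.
<p,q> = -44/15

Expand the product: p(x)·q(x) = -3*x^5 + x^4 - 3*x^3 - 5*x^2 + 2*x.
∫_{-1}^{1} of each monomial x^k gives [2/(k+1) if k even, 0 if k odd]. Integrating term-by-term (or equivalently evaluating the antiderivative F(x) = -x^6/2 + x^5/5 - 3*x^4/4 - 5*x^3/3 + x^2 at the endpoints):
  F(1) − F(−1) = -103/60 − (73/60) = -44/15.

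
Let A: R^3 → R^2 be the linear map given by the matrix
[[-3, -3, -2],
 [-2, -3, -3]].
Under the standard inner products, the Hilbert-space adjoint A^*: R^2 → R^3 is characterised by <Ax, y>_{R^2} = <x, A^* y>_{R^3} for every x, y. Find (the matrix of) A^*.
A^* = A^T =
[[-3, -2],
 [-3, -3],
 [-2, -3]]

For real matrices with standard dot products, the defining identity <Ax, y> = <x, A^* y> gives (Ax)^T y = x^T (A^*) y, i.e. x^T A^T y = x^T (A^*) y. Since this holds for all x, y, we must have A^* = A^T. Therefore
A^* =
[[-3, -2],
 [-3, -3],
 [-2, -3]].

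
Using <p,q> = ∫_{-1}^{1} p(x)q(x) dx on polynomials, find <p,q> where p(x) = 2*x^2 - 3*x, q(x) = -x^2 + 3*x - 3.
<p,q> = -54/5

Expand the product: p(x)·q(x) = -2*x^4 + 9*x^3 - 15*x^2 + 9*x.
∫_{-1}^{1} of each monomial x^k gives [2/(k+1) if k even, 0 if k odd]. Integrating term-by-term (or equivalently evaluating the antiderivative F(x) = -2*x^5/5 + 9*x^4/4 - 5*x^3 + 9*x^2/2 at the endpoints):
  F(1) − F(−1) = 27/20 − (243/20) = -54/5.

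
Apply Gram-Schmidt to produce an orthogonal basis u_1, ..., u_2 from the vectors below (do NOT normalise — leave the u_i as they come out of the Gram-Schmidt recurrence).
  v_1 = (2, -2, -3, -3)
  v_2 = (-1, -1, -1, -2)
Orthogonal basis:
  u_1 = (2, -2, -3, -3)
  u_2 = (-22/13, -4/13, 1/26, -25/26)

Apply the Gram-Schmidt recurrence
  u_1 = v_1
  u_i = v_i − Σ_{j<i} ((v_i · u_j) / (u_j · u_j)) · u_j.

Step by step this gives:
  u_1 = (2, -2, -3, -3)
  u_2 = (-22/13, -4/13, 1/26, -25/26)

Orthogonality check:
  u_2 · u_1 = 0 (should be 0)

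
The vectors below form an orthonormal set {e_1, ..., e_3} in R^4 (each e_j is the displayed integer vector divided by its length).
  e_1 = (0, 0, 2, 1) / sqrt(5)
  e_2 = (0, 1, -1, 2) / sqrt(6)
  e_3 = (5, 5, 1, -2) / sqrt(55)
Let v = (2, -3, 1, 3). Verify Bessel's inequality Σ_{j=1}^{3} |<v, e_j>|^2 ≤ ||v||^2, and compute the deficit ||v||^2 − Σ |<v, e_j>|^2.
Σ |<v, e_j>|^2 = 247/33; ||v||^2 = 23; deficit = 512/33

Write each e_j = u_j / sqrt(<u_j, u_j>) where u_j is the displayed integer vector. Then <v, e_j> = <v, u_j> / sqrt(<u_j, u_j>), so |<v, e_j>|^2 = <v, u_j>^2 / <u_j, u_j>.
Coefficients: <v, e_1> = 5/sqrt(5), <v, e_2> = 2/sqrt(6), <v, e_3> = -10/sqrt(55).
Square and sum: Σ |<v, e_j>|^2 = 247/33.
Compute ||v||^2 = v·v = 23.
Deficit = 23 − 247/33 = 512/33 ≥ 0, confirming Bessel's inequality. (The deficit equals ||v − Σ <v,e_j> e_j||^2, the squared distance from v to span{e_j}.)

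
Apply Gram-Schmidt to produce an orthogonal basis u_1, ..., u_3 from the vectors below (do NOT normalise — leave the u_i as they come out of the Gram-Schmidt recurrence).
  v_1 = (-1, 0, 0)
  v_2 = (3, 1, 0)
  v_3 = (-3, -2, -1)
Orthogonal basis:
  u_1 = (-1, 0, 0)
  u_2 = (0, 1, 0)
  u_3 = (0, 0, -1)

Apply the Gram-Schmidt recurrence
  u_1 = v_1
  u_i = v_i − Σ_{j<i} ((v_i · u_j) / (u_j · u_j)) · u_j.

Step by step this gives:
  u_1 = (-1, 0, 0)
  u_2 = (0, 1, 0)
  u_3 = (0, 0, -1)

Orthogonality check:
  u_2 · u_1 = 0 (should be 0)
  u_3 · u_1 = 0 (should be 0)
  u_3 · u_2 = 0 (should be 0)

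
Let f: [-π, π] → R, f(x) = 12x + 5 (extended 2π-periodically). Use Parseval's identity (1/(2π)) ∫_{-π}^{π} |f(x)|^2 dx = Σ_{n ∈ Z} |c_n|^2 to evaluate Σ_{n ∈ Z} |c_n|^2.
Σ |c_n|^2 = 48π^2 + 25

Expand and integrate term by term over [-π, π]:
  ∫ (12x)^2 dx = 144·(2π^3/3); ∫ 2·12·(5)·x dx = 0 (odd integrand); ∫ 5^2 dx = 25·2π.
So (1/(2π)) ∫_{-π}^{π} (12x + 5)^2 dx = 144π^2/3 + 25 = 48π^2 + 25.
Parseval ⇒ Σ |c_n|^2 = 48π^2 + 25.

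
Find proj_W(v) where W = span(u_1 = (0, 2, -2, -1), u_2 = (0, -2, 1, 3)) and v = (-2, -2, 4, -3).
proj_W(v) = (0, -2, 4, -3)

Set up U = [u_1 | ... | u_2] ∈ R^(4×2). The projector onto W = col(U) is P = U (U^T U)^(-1) U^T.
Compute U^T U =
  [9, -9]
  [-9, 14],
and U^T v = (-9, -1).
Solve U^T U · c = U^T v for the coefficients: c = (-3, -2). The projection is proj_W(v) = U c.
Check: (v - proj_W(v)) · u_1 = 0  (should be 0).
Check: (v - proj_W(v)) · u_2 = 0  (should be 0).
Result: proj_W(v) = (0, -2, 4, -3).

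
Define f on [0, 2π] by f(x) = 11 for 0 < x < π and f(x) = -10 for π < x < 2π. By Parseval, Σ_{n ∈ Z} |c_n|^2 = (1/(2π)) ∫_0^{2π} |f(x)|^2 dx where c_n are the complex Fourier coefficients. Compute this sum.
Σ |c_n|^2 = 221/2

Parseval equates the L^2 energy of f (normalised by 1/(2π)) with the ℓ^2 sum of its Fourier coefficients: (1/(2π)) ∫_0^{2π} |f|^2 = Σ |c_n|^2.
Compute the left side: (1/(2π)) [∫_0^π 11^2 dx + ∫_π^{2π} (-10)^2 dx] = (1/(2π)) · (121π + 100π) = (121 + 100)/2 = 221/2.
So Σ_{n ∈ Z} |c_n|^2 = 221/2.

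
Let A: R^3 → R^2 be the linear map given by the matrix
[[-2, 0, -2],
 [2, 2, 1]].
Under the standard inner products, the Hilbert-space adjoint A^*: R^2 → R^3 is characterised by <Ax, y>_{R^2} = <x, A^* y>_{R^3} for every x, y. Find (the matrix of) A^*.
A^* = A^T =
[[-2, 2],
 [0, 2],
 [-2, 1]]

For real matrices with standard dot products, the defining identity <Ax, y> = <x, A^* y> gives (Ax)^T y = x^T (A^*) y, i.e. x^T A^T y = x^T (A^*) y. Since this holds for all x, y, we must have A^* = A^T. Therefore
A^* =
[[-2, 2],
 [0, 2],
 [-2, 1]].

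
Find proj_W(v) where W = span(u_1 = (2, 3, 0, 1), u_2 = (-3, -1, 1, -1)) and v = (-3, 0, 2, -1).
proj_W(v) = (-111/34, 5/34, 49/34, -31/34)

Set up U = [u_1 | ... | u_2] ∈ R^(4×2). The projector onto W = col(U) is P = U (U^T U)^(-1) U^T.
Compute U^T U =
  [14, -10]
  [-10, 12],
and U^T v = (-7, 12).
Solve U^T U · c = U^T v for the coefficients: c = (9/17, 49/34). The projection is proj_W(v) = U c.
Check: (v - proj_W(v)) · u_1 = 0  (should be 0).
Check: (v - proj_W(v)) · u_2 = 0  (should be 0).
Result: proj_W(v) = (-111/34, 5/34, 49/34, -31/34).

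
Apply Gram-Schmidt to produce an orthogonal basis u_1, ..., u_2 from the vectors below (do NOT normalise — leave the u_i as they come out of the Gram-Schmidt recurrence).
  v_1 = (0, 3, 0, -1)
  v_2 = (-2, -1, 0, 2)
Orthogonal basis:
  u_1 = (0, 3, 0, -1)
  u_2 = (-2, 1/2, 0, 3/2)

Apply the Gram-Schmidt recurrence
  u_1 = v_1
  u_i = v_i − Σ_{j<i} ((v_i · u_j) / (u_j · u_j)) · u_j.

Step by step this gives:
  u_1 = (0, 3, 0, -1)
  u_2 = (-2, 1/2, 0, 3/2)

Orthogonality check:
  u_2 · u_1 = 0 (should be 0)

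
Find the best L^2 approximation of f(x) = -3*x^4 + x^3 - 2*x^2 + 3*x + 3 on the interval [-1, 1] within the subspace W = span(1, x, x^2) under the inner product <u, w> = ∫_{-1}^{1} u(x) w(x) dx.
g(x) = -32*x^2/7 + 18*x/5 + 114/35

The best approximation g ∈ W is the orthogonal projection of f onto W. Writing g = a_0 + a_1 x + a_2 x^2, the coefficients solve the normal equations G · a = b where
  G_{ij} = <φ_i, φ_j> and b_i = <f, φ_i>, with φ_0 = 1, φ_1 = x, φ_2 = x^2.
G =
  [2, 0, 2/3]
  [0, 2/3, 0]
  [2/3, 0, 2/5],
b = (52/15, 12/5, 12/35).
Solving gives a_0 = 114/35, a_1 = 18/5, a_2 = -32/7, so
  g(x) = -32*x^2/7 + 18*x/5 + 114/35.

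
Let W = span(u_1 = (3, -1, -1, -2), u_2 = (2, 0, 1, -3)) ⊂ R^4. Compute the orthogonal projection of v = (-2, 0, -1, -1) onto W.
proj_W(v) = (-54/89, 20/89, 23/89, 31/89)

Set up U = [u_1 | ... | u_2] ∈ R^(4×2). The projector onto W = col(U) is P = U (U^T U)^(-1) U^T.
Compute U^T U =
  [15, 11]
  [11, 14],
and U^T v = (-3, -2).
Solve U^T U · c = U^T v for the coefficients: c = (-20/89, 3/89). The projection is proj_W(v) = U c.
Check: (v - proj_W(v)) · u_1 = 0  (should be 0).
Check: (v - proj_W(v)) · u_2 = 0  (should be 0).
Result: proj_W(v) = (-54/89, 20/89, 23/89, 31/89).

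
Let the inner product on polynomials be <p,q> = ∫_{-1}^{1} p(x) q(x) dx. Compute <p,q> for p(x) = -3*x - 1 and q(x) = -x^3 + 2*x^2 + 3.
<p,q> = -92/15

Expand the product: p(x)·q(x) = 3*x^4 - 5*x^3 - 2*x^2 - 9*x - 3.
∫_{-1}^{1} of each monomial x^k gives [2/(k+1) if k even, 0 if k odd]. Integrating term-by-term (or equivalently evaluating the antiderivative F(x) = 3*x^5/5 - 5*x^4/4 - 2*x^3/3 - 9*x^2/2 - 3*x at the endpoints):
  F(1) − F(−1) = -529/60 − (-161/60) = -92/15.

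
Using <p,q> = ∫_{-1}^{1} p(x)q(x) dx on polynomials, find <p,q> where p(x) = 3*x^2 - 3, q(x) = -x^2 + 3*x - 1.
<p,q> = 24/5

Expand the product: p(x)·q(x) = -3*x^4 + 9*x^3 - 9*x + 3.
∫_{-1}^{1} of each monomial x^k gives [2/(k+1) if k even, 0 if k odd]. Integrating term-by-term (or equivalently evaluating the antiderivative F(x) = -3*x^5/5 + 9*x^4/4 - 9*x^2/2 + 3*x at the endpoints):
  F(1) − F(−1) = 3/20 − (-93/20) = 24/5.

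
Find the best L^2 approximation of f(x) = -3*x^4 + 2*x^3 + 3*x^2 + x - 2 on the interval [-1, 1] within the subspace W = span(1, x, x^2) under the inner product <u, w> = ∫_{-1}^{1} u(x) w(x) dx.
g(x) = 3*x^2/7 + 11*x/5 - 61/35

The best approximation g ∈ W is the orthogonal projection of f onto W. Writing g = a_0 + a_1 x + a_2 x^2, the coefficients solve the normal equations G · a = b where
  G_{ij} = <φ_i, φ_j> and b_i = <f, φ_i>, with φ_0 = 1, φ_1 = x, φ_2 = x^2.
G =
  [2, 0, 2/3]
  [0, 2/3, 0]
  [2/3, 0, 2/5],
b = (-16/5, 22/15, -104/105).
Solving gives a_0 = -61/35, a_1 = 11/5, a_2 = 3/7, so
  g(x) = 3*x^2/7 + 11*x/5 - 61/35.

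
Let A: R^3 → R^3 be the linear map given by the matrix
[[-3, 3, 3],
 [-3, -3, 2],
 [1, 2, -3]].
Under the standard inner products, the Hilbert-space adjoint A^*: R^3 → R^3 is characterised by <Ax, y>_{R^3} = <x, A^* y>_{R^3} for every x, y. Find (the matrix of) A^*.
A^* = A^T =
[[-3, -3, 1],
 [3, -3, 2],
 [3, 2, -3]]

For real matrices with standard dot products, the defining identity <Ax, y> = <x, A^* y> gives (Ax)^T y = x^T (A^*) y, i.e. x^T A^T y = x^T (A^*) y. Since this holds for all x, y, we must have A^* = A^T. Therefore
A^* =
[[-3, -3, 1],
 [3, -3, 2],
 [3, 2, -3]].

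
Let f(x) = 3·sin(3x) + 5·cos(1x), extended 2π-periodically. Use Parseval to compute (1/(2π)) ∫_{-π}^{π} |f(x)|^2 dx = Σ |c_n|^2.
Σ |c_n|^2 = 17

Expand |f|^2 and use orthogonality of {sin(nx), cos(mx)} on [-π, π]:
  ∫_{-π}^{π} sin(nx)^2 dx = π, ∫ cos(mx)^2 dx = π, and cross terms integrate to 0.
So ∫_{-π}^{π} f(x)^2 dx = 3^2 · π + 5^2 · π = (9 + 25)π.
Divide by 2π: (9 + 25)/2 = 17.
By Parseval, this equals Σ |c_n|^2.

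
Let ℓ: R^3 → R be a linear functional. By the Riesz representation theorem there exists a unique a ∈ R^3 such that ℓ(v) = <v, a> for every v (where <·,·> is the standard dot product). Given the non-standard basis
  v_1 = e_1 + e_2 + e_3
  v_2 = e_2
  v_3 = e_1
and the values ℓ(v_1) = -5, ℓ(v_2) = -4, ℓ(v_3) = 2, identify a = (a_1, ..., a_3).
a = (2, -4, -3)

Write a = (a_1, ..., a_3) in the standard basis. For each basis vector v_i, ℓ(v_i) = <v_i, a> is a linear equation in the a_j's. Collect the n equations into a matrix system V a = ℓ, where row i of V is v_i (expressed in the standard basis). Since V is invertible (lower-triangular with 1s on the diagonal, up to permutation), solve by back-substitution:
  V =
[[1, 1, 1],
 [0, 1, 0],
 [1, 0, 0]]
  V a = (-5, -4, 2)
Solving gives a = (2, -4, -3).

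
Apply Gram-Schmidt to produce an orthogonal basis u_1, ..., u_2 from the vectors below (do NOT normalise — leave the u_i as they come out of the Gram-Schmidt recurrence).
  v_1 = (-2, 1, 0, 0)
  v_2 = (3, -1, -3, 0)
Orthogonal basis:
  u_1 = (-2, 1, 0, 0)
  u_2 = (1/5, 2/5, -3, 0)

Apply the Gram-Schmidt recurrence
  u_1 = v_1
  u_i = v_i − Σ_{j<i} ((v_i · u_j) / (u_j · u_j)) · u_j.

Step by step this gives:
  u_1 = (-2, 1, 0, 0)
  u_2 = (1/5, 2/5, -3, 0)

Orthogonality check:
  u_2 · u_1 = 0 (should be 0)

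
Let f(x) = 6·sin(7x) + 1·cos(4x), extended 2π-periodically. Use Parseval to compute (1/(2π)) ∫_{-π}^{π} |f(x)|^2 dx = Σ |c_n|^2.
Σ |c_n|^2 = 37/2

Expand |f|^2 and use orthogonality of {sin(nx), cos(mx)} on [-π, π]:
  ∫_{-π}^{π} sin(nx)^2 dx = π, ∫ cos(mx)^2 dx = π, and cross terms integrate to 0.
So ∫_{-π}^{π} f(x)^2 dx = 6^2 · π + 1^2 · π = (36 + 1)π.
Divide by 2π: (36 + 1)/2 = 37/2.
By Parseval, this equals Σ |c_n|^2.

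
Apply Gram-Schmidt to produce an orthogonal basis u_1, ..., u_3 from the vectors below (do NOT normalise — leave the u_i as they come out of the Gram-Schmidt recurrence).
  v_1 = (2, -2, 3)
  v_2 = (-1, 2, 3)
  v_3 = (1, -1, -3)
Orthogonal basis:
  u_1 = (2, -2, 3)
  u_2 = (-23/17, 40/17, 42/17)
  u_3 = (108/229, 81/229, -18/229)

Apply the Gram-Schmidt recurrence
  u_1 = v_1
  u_i = v_i − Σ_{j<i} ((v_i · u_j) / (u_j · u_j)) · u_j.

Step by step this gives:
  u_1 = (2, -2, 3)
  u_2 = (-23/17, 40/17, 42/17)
  u_3 = (108/229, 81/229, -18/229)

Orthogonality check:
  u_2 · u_1 = 0 (should be 0)
  u_3 · u_1 = 0 (should be 0)
  u_3 · u_2 = 0 (should be 0)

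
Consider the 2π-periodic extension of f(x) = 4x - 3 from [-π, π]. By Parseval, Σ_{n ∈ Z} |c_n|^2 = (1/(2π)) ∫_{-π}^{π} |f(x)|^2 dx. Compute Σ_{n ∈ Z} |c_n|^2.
Σ |c_n|^2 = 16π^2/3 + 9

Expand and integrate term by term over [-π, π]:
  ∫ (4x)^2 dx = 16·(2π^3/3); ∫ 2·4·(-3)·x dx = 0 (odd integrand); ∫ (-3)^2 dx = 9·2π.
So (1/(2π)) ∫_{-π}^{π} (4x - 3)^2 dx = 16π^2/3 + 9 = 16π^2/3 + 9.
Parseval ⇒ Σ |c_n|^2 = 16π^2/3 + 9.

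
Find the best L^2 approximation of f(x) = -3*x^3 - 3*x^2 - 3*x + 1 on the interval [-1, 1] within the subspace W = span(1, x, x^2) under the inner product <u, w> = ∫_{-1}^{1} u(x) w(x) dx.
g(x) = -3*x^2 - 24*x/5 + 1

The best approximation g ∈ W is the orthogonal projection of f onto W. Writing g = a_0 + a_1 x + a_2 x^2, the coefficients solve the normal equations G · a = b where
  G_{ij} = <φ_i, φ_j> and b_i = <f, φ_i>, with φ_0 = 1, φ_1 = x, φ_2 = x^2.
G =
  [2, 0, 2/3]
  [0, 2/3, 0]
  [2/3, 0, 2/5],
b = (0, -16/5, -8/15).
Solving gives a_0 = 1, a_1 = -24/5, a_2 = -3, so
  g(x) = -3*x^2 - 24*x/5 + 1.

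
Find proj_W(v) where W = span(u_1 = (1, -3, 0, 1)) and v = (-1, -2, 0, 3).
proj_W(v) = (8/11, -24/11, 0, 8/11)

Set up U = [u_1 | ... | u_1] ∈ R^(4×1). The projector onto W = col(U) is P = U (U^T U)^(-1) U^T.
Compute U^T U =
  [11],
and U^T v = (8).
Solve U^T U · c = U^T v for the coefficients: c = (8/11). The projection is proj_W(v) = U c.
Check: (v - proj_W(v)) · u_1 = 0  (should be 0).
Result: proj_W(v) = (8/11, -24/11, 0, 8/11).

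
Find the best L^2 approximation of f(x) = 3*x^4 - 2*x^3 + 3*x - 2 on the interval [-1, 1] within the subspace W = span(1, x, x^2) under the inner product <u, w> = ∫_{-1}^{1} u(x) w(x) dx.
g(x) = 18*x^2/7 + 9*x/5 - 79/35

The best approximation g ∈ W is the orthogonal projection of f onto W. Writing g = a_0 + a_1 x + a_2 x^2, the coefficients solve the normal equations G · a = b where
  G_{ij} = <φ_i, φ_j> and b_i = <f, φ_i>, with φ_0 = 1, φ_1 = x, φ_2 = x^2.
G =
  [2, 0, 2/3]
  [0, 2/3, 0]
  [2/3, 0, 2/5],
b = (-14/5, 6/5, -10/21).
Solving gives a_0 = -79/35, a_1 = 9/5, a_2 = 18/7, so
  g(x) = 18*x^2/7 + 9*x/5 - 79/35.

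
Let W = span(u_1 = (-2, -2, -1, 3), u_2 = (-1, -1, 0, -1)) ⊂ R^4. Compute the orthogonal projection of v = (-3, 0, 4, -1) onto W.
proj_W(v) = (-59/53, -59/53, 7/53, -94/53)

Set up U = [u_1 | ... | u_2] ∈ R^(4×2). The projector onto W = col(U) is P = U (U^T U)^(-1) U^T.
Compute U^T U =
  [18, 1]
  [1, 3],
and U^T v = (-1, 4).
Solve U^T U · c = U^T v for the coefficients: c = (-7/53, 73/53). The projection is proj_W(v) = U c.
Check: (v - proj_W(v)) · u_1 = 0  (should be 0).
Check: (v - proj_W(v)) · u_2 = 0  (should be 0).
Result: proj_W(v) = (-59/53, -59/53, 7/53, -94/53).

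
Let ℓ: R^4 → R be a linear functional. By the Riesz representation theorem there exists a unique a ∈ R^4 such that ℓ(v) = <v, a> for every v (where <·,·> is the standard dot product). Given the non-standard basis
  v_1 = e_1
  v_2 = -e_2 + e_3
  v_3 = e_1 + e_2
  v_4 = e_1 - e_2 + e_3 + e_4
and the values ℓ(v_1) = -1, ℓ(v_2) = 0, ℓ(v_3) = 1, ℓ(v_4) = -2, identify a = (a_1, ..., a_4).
a = (-1, 2, 2, -1)

Write a = (a_1, ..., a_4) in the standard basis. For each basis vector v_i, ℓ(v_i) = <v_i, a> is a linear equation in the a_j's. Collect the n equations into a matrix system V a = ℓ, where row i of V is v_i (expressed in the standard basis). Since V is invertible (lower-triangular with 1s on the diagonal, up to permutation), solve by back-substitution:
  V =
[[1, 0, 0, 0],
 [0, -1, 1, 0],
 [1, 1, 0, 0],
 [1, -1, 1, 1]]
  V a = (-1, 0, 1, -2)
Solving gives a = (-1, 2, 2, -1).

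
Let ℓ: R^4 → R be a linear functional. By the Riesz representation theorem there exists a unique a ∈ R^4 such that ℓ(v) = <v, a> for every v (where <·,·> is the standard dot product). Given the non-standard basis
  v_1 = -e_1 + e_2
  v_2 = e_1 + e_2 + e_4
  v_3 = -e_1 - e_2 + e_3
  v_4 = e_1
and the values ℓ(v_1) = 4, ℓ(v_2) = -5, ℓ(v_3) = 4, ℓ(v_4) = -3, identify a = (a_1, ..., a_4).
a = (-3, 1, 2, -3)

Write a = (a_1, ..., a_4) in the standard basis. For each basis vector v_i, ℓ(v_i) = <v_i, a> is a linear equation in the a_j's. Collect the n equations into a matrix system V a = ℓ, where row i of V is v_i (expressed in the standard basis). Since V is invertible (lower-triangular with 1s on the diagonal, up to permutation), solve by back-substitution:
  V =
[[-1, 1, 0, 0],
 [1, 1, 0, 1],
 [-1, -1, 1, 0],
 [1, 0, 0, 0]]
  V a = (4, -5, 4, -3)
Solving gives a = (-3, 1, 2, -3).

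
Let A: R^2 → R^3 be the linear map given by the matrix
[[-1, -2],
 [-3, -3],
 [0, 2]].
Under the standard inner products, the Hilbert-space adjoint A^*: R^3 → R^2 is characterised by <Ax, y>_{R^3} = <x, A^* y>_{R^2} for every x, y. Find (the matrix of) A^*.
A^* = A^T =
[[-1, -3, 0],
 [-2, -3, 2]]

For real matrices with standard dot products, the defining identity <Ax, y> = <x, A^* y> gives (Ax)^T y = x^T (A^*) y, i.e. x^T A^T y = x^T (A^*) y. Since this holds for all x, y, we must have A^* = A^T. Therefore
A^* =
[[-1, -3, 0],
 [-2, -3, 2]].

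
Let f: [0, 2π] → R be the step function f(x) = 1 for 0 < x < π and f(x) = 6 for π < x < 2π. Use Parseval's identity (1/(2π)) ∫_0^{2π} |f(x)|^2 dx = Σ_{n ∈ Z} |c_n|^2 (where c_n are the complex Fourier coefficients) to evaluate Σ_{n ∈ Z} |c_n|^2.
Σ |c_n|^2 = 37/2

Parseval equates the L^2 energy of f (normalised by 1/(2π)) with the ℓ^2 sum of its Fourier coefficients: (1/(2π)) ∫_0^{2π} |f|^2 = Σ |c_n|^2.
Compute the left side: (1/(2π)) [∫_0^π 1^2 dx + ∫_π^{2π} 6^2 dx] = (1/(2π)) · (1π + 36π) = (1 + 36)/2 = 37/2.
So Σ_{n ∈ Z} |c_n|^2 = 37/2.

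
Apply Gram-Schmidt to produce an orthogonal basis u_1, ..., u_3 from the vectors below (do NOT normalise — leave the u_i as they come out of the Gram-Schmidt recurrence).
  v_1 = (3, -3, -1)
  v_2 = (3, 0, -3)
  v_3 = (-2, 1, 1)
Orthogonal basis:
  u_1 = (3, -3, -1)
  u_2 = (21/19, 36/19, -45/19)
  u_3 = (-3/22, -1/11, -3/22)

Apply the Gram-Schmidt recurrence
  u_1 = v_1
  u_i = v_i − Σ_{j<i} ((v_i · u_j) / (u_j · u_j)) · u_j.

Step by step this gives:
  u_1 = (3, -3, -1)
  u_2 = (21/19, 36/19, -45/19)
  u_3 = (-3/22, -1/11, -3/22)

Orthogonality check:
  u_2 · u_1 = 0 (should be 0)
  u_3 · u_1 = 0 (should be 0)
  u_3 · u_2 = 0 (should be 0)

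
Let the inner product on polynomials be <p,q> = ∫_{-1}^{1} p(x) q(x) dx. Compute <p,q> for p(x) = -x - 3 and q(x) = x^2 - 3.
<p,q> = 16

Expand the product: p(x)·q(x) = -x^3 - 3*x^2 + 3*x + 9.
∫_{-1}^{1} of each monomial x^k gives [2/(k+1) if k even, 0 if k odd]. Integrating term-by-term (or equivalently evaluating the antiderivative F(x) = -x^4/4 - x^3 + 3*x^2/2 + 9*x at the endpoints):
  F(1) − F(−1) = 37/4 − (-27/4) = 16.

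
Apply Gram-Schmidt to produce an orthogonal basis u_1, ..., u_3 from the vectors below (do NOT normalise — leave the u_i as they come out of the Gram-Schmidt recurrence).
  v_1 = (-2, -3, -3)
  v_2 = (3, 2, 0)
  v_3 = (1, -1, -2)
Orthogonal basis:
  u_1 = (-2, -3, -3)
  u_2 = (21/11, 4/11, -18/11)
  u_3 = (15/71, -45/142, 25/142)

Apply the Gram-Schmidt recurrence
  u_1 = v_1
  u_i = v_i − Σ_{j<i} ((v_i · u_j) / (u_j · u_j)) · u_j.

Step by step this gives:
  u_1 = (-2, -3, -3)
  u_2 = (21/11, 4/11, -18/11)
  u_3 = (15/71, -45/142, 25/142)

Orthogonality check:
  u_2 · u_1 = 0 (should be 0)
  u_3 · u_1 = 0 (should be 0)
  u_3 · u_2 = 0 (should be 0)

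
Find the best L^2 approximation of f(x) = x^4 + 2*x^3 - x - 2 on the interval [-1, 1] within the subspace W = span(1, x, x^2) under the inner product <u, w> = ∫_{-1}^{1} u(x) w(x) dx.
g(x) = 6*x^2/7 + x/5 - 73/35

The best approximation g ∈ W is the orthogonal projection of f onto W. Writing g = a_0 + a_1 x + a_2 x^2, the coefficients solve the normal equations G · a = b where
  G_{ij} = <φ_i, φ_j> and b_i = <f, φ_i>, with φ_0 = 1, φ_1 = x, φ_2 = x^2.
G =
  [2, 0, 2/3]
  [0, 2/3, 0]
  [2/3, 0, 2/5],
b = (-18/5, 2/15, -22/21).
Solving gives a_0 = -73/35, a_1 = 1/5, a_2 = 6/7, so
  g(x) = 6*x^2/7 + x/5 - 73/35.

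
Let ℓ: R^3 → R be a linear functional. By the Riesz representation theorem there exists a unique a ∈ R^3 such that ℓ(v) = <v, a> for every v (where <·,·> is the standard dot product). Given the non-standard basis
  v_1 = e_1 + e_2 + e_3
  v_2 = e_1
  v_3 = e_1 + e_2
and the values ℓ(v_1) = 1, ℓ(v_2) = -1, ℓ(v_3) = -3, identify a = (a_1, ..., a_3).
a = (-1, -2, 4)

Write a = (a_1, ..., a_3) in the standard basis. For each basis vector v_i, ℓ(v_i) = <v_i, a> is a linear equation in the a_j's. Collect the n equations into a matrix system V a = ℓ, where row i of V is v_i (expressed in the standard basis). Since V is invertible (lower-triangular with 1s on the diagonal, up to permutation), solve by back-substitution:
  V =
[[1, 1, 1],
 [1, 0, 0],
 [1, 1, 0]]
  V a = (1, -1, -3)
Solving gives a = (-1, -2, 4).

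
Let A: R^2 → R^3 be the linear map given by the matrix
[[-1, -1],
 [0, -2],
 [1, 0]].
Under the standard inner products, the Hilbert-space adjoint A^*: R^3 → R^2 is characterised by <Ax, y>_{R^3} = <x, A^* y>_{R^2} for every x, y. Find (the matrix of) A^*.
A^* = A^T =
[[-1, 0, 1],
 [-1, -2, 0]]

For real matrices with standard dot products, the defining identity <Ax, y> = <x, A^* y> gives (Ax)^T y = x^T (A^*) y, i.e. x^T A^T y = x^T (A^*) y. Since this holds for all x, y, we must have A^* = A^T. Therefore
A^* =
[[-1, 0, 1],
 [-1, -2, 0]].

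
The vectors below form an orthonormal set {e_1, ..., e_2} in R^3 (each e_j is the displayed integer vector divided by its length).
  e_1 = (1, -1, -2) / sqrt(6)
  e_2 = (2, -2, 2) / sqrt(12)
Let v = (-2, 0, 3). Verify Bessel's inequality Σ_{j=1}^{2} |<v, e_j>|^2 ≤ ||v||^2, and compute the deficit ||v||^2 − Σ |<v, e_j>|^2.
Σ |<v, e_j>|^2 = 11; ||v||^2 = 13; deficit = 2

Write each e_j = u_j / sqrt(<u_j, u_j>) where u_j is the displayed integer vector. Then <v, e_j> = <v, u_j> / sqrt(<u_j, u_j>), so |<v, e_j>|^2 = <v, u_j>^2 / <u_j, u_j>.
Coefficients: <v, e_1> = -8/sqrt(6), <v, e_2> = 2/sqrt(12).
Square and sum: Σ |<v, e_j>|^2 = 11.
Compute ||v||^2 = v·v = 13.
Deficit = 13 − 11 = 2 ≥ 0, confirming Bessel's inequality. (The deficit equals ||v − Σ <v,e_j> e_j||^2, the squared distance from v to span{e_j}.)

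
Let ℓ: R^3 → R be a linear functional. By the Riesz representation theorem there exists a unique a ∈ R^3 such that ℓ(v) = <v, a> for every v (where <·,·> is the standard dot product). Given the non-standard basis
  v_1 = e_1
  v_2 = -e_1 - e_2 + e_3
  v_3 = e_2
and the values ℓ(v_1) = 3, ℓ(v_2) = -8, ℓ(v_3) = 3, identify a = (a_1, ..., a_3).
a = (3, 3, -2)

Write a = (a_1, ..., a_3) in the standard basis. For each basis vector v_i, ℓ(v_i) = <v_i, a> is a linear equation in the a_j's. Collect the n equations into a matrix system V a = ℓ, where row i of V is v_i (expressed in the standard basis). Since V is invertible (lower-triangular with 1s on the diagonal, up to permutation), solve by back-substitution:
  V =
[[1, 0, 0],
 [-1, -1, 1],
 [0, 1, 0]]
  V a = (3, -8, 3)
Solving gives a = (3, 3, -2).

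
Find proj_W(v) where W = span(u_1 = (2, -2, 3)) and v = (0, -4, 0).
proj_W(v) = (16/17, -16/17, 24/17)

Set up U = [u_1 | ... | u_1] ∈ R^(3×1). The projector onto W = col(U) is P = U (U^T U)^(-1) U^T.
Compute U^T U =
  [17],
and U^T v = (8).
Solve U^T U · c = U^T v for the coefficients: c = (8/17). The projection is proj_W(v) = U c.
Check: (v - proj_W(v)) · u_1 = 0  (should be 0).
Result: proj_W(v) = (16/17, -16/17, 24/17).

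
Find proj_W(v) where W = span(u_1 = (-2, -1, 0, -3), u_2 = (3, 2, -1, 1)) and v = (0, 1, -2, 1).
proj_W(v) = (88/89, 57/89, -26/89, 41/89)

Set up U = [u_1 | ... | u_2] ∈ R^(4×2). The projector onto W = col(U) is P = U (U^T U)^(-1) U^T.
Compute U^T U =
  [14, -11]
  [-11, 15],
and U^T v = (-4, 5).
Solve U^T U · c = U^T v for the coefficients: c = (-5/89, 26/89). The projection is proj_W(v) = U c.
Check: (v - proj_W(v)) · u_1 = 0  (should be 0).
Check: (v - proj_W(v)) · u_2 = 0  (should be 0).
Result: proj_W(v) = (88/89, 57/89, -26/89, 41/89).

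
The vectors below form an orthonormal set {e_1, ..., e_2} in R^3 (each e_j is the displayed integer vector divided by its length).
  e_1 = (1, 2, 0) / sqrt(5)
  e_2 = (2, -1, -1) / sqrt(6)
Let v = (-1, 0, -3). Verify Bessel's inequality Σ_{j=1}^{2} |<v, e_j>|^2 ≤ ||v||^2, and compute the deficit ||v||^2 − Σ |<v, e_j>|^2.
Σ |<v, e_j>|^2 = 11/30; ||v||^2 = 10; deficit = 289/30

Write each e_j = u_j / sqrt(<u_j, u_j>) where u_j is the displayed integer vector. Then <v, e_j> = <v, u_j> / sqrt(<u_j, u_j>), so |<v, e_j>|^2 = <v, u_j>^2 / <u_j, u_j>.
Coefficients: <v, e_1> = -1/sqrt(5), <v, e_2> = 1/sqrt(6).
Square and sum: Σ |<v, e_j>|^2 = 11/30.
Compute ||v||^2 = v·v = 10.
Deficit = 10 − 11/30 = 289/30 ≥ 0, confirming Bessel's inequality. (The deficit equals ||v − Σ <v,e_j> e_j||^2, the squared distance from v to span{e_j}.)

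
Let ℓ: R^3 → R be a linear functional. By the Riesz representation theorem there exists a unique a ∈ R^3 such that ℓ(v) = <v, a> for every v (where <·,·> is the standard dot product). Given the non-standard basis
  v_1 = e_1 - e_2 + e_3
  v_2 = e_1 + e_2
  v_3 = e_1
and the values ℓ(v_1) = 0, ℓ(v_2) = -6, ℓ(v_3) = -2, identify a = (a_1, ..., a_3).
a = (-2, -4, -2)

Write a = (a_1, ..., a_3) in the standard basis. For each basis vector v_i, ℓ(v_i) = <v_i, a> is a linear equation in the a_j's. Collect the n equations into a matrix system V a = ℓ, where row i of V is v_i (expressed in the standard basis). Since V is invertible (lower-triangular with 1s on the diagonal, up to permutation), solve by back-substitution:
  V =
[[1, -1, 1],
 [1, 1, 0],
 [1, 0, 0]]
  V a = (0, -6, -2)
Solving gives a = (-2, -4, -2).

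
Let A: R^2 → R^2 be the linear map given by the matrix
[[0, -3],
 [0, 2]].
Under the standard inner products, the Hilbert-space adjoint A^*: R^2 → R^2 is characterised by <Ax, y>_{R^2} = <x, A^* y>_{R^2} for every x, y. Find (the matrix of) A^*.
A^* = A^T =
[[0, 0],
 [-3, 2]]

For real matrices with standard dot products, the defining identity <Ax, y> = <x, A^* y> gives (Ax)^T y = x^T (A^*) y, i.e. x^T A^T y = x^T (A^*) y. Since this holds for all x, y, we must have A^* = A^T. Therefore
A^* =
[[0, 0],
 [-3, 2]].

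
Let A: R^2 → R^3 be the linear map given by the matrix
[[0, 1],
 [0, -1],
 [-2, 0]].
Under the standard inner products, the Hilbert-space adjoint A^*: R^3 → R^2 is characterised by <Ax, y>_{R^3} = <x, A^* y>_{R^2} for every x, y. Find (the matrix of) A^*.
A^* = A^T =
[[0, 0, -2],
 [1, -1, 0]]

For real matrices with standard dot products, the defining identity <Ax, y> = <x, A^* y> gives (Ax)^T y = x^T (A^*) y, i.e. x^T A^T y = x^T (A^*) y. Since this holds for all x, y, we must have A^* = A^T. Therefore
A^* =
[[0, 0, -2],
 [1, -1, 0]].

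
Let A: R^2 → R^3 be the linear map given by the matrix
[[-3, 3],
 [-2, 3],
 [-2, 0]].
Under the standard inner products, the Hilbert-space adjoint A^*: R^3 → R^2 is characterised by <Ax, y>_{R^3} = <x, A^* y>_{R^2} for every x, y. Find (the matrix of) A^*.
A^* = A^T =
[[-3, -2, -2],
 [3, 3, 0]]

For real matrices with standard dot products, the defining identity <Ax, y> = <x, A^* y> gives (Ax)^T y = x^T (A^*) y, i.e. x^T A^T y = x^T (A^*) y. Since this holds for all x, y, we must have A^* = A^T. Therefore
A^* =
[[-3, -2, -2],
 [3, 3, 0]].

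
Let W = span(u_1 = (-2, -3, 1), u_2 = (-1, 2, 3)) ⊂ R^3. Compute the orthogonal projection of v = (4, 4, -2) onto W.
proj_W(v) = (134/39, 166/39, -92/39)

Set up U = [u_1 | ... | u_2] ∈ R^(3×2). The projector onto W = col(U) is P = U (U^T U)^(-1) U^T.
Compute U^T U =
  [14, -1]
  [-1, 14],
and U^T v = (-22, -2).
Solve U^T U · c = U^T v for the coefficients: c = (-62/39, -10/39). The projection is proj_W(v) = U c.
Check: (v - proj_W(v)) · u_1 = 0  (should be 0).
Check: (v - proj_W(v)) · u_2 = 0  (should be 0).
Result: proj_W(v) = (134/39, 166/39, -92/39).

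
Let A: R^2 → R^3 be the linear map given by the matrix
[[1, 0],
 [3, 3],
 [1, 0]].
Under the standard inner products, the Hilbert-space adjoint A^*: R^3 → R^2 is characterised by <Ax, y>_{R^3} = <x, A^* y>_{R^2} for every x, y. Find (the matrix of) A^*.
A^* = A^T =
[[1, 3, 1],
 [0, 3, 0]]

For real matrices with standard dot products, the defining identity <Ax, y> = <x, A^* y> gives (Ax)^T y = x^T (A^*) y, i.e. x^T A^T y = x^T (A^*) y. Since this holds for all x, y, we must have A^* = A^T. Therefore
A^* =
[[1, 3, 1],
 [0, 3, 0]].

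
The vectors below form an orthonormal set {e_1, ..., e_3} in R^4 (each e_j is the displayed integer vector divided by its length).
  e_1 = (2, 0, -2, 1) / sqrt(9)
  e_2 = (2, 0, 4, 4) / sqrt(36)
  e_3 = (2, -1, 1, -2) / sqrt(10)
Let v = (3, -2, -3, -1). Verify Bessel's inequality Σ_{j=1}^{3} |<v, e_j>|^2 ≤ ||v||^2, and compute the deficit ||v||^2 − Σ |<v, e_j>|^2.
Σ |<v, e_j>|^2 = 1901/90; ||v||^2 = 23; deficit = 169/90

Write each e_j = u_j / sqrt(<u_j, u_j>) where u_j is the displayed integer vector. Then <v, e_j> = <v, u_j> / sqrt(<u_j, u_j>), so |<v, e_j>|^2 = <v, u_j>^2 / <u_j, u_j>.
Coefficients: <v, e_1> = 11/sqrt(9), <v, e_2> = -10/sqrt(36), <v, e_3> = 7/sqrt(10).
Square and sum: Σ |<v, e_j>|^2 = 1901/90.
Compute ||v||^2 = v·v = 23.
Deficit = 23 − 1901/90 = 169/90 ≥ 0, confirming Bessel's inequality. (The deficit equals ||v − Σ <v,e_j> e_j||^2, the squared distance from v to span{e_j}.)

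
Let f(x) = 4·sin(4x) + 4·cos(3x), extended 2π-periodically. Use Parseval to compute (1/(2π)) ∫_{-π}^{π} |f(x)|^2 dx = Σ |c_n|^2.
Σ |c_n|^2 = 16

Expand |f|^2 and use orthogonality of {sin(nx), cos(mx)} on [-π, π]:
  ∫_{-π}^{π} sin(nx)^2 dx = π, ∫ cos(mx)^2 dx = π, and cross terms integrate to 0.
So ∫_{-π}^{π} f(x)^2 dx = 4^2 · π + 4^2 · π = (16 + 16)π.
Divide by 2π: (16 + 16)/2 = 16.
By Parseval, this equals Σ |c_n|^2.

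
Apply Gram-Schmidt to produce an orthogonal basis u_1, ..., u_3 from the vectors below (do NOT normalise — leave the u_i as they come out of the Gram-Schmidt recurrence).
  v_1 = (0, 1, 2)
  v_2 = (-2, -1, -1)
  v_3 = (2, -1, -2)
Orthogonal basis:
  u_1 = (0, 1, 2)
  u_2 = (-2, -2/5, 1/5)
  u_3 = (2/21, -8/21, 4/21)

Apply the Gram-Schmidt recurrence
  u_1 = v_1
  u_i = v_i − Σ_{j<i} ((v_i · u_j) / (u_j · u_j)) · u_j.

Step by step this gives:
  u_1 = (0, 1, 2)
  u_2 = (-2, -2/5, 1/5)
  u_3 = (2/21, -8/21, 4/21)

Orthogonality check:
  u_2 · u_1 = 0 (should be 0)
  u_3 · u_1 = 0 (should be 0)
  u_3 · u_2 = 0 (should be 0)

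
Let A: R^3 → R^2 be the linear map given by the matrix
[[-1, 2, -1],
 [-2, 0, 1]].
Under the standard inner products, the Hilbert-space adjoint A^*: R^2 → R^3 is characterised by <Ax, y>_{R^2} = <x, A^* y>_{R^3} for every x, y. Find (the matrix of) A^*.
A^* = A^T =
[[-1, -2],
 [2, 0],
 [-1, 1]]

For real matrices with standard dot products, the defining identity <Ax, y> = <x, A^* y> gives (Ax)^T y = x^T (A^*) y, i.e. x^T A^T y = x^T (A^*) y. Since this holds for all x, y, we must have A^* = A^T. Therefore
A^* =
[[-1, -2],
 [2, 0],
 [-1, 1]].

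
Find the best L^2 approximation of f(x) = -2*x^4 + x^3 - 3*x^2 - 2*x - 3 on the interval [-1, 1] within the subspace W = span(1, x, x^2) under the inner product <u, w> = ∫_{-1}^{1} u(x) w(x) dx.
g(x) = -33*x^2/7 - 7*x/5 - 99/35

The best approximation g ∈ W is the orthogonal projection of f onto W. Writing g = a_0 + a_1 x + a_2 x^2, the coefficients solve the normal equations G · a = b where
  G_{ij} = <φ_i, φ_j> and b_i = <f, φ_i>, with φ_0 = 1, φ_1 = x, φ_2 = x^2.
G =
  [2, 0, 2/3]
  [0, 2/3, 0]
  [2/3, 0, 2/5],
b = (-44/5, -14/15, -132/35).
Solving gives a_0 = -99/35, a_1 = -7/5, a_2 = -33/7, so
  g(x) = -33*x^2/7 - 7*x/5 - 99/35.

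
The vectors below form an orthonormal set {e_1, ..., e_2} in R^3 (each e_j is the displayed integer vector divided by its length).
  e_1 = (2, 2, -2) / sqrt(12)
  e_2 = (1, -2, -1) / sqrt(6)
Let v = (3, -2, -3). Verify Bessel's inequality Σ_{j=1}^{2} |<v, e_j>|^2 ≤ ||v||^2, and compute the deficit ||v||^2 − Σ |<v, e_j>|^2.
Σ |<v, e_j>|^2 = 22; ||v||^2 = 22; deficit = 0

Write each e_j = u_j / sqrt(<u_j, u_j>) where u_j is the displayed integer vector. Then <v, e_j> = <v, u_j> / sqrt(<u_j, u_j>), so |<v, e_j>|^2 = <v, u_j>^2 / <u_j, u_j>.
Coefficients: <v, e_1> = 8/sqrt(12), <v, e_2> = 10/sqrt(6).
Square and sum: Σ |<v, e_j>|^2 = 22.
Compute ||v||^2 = v·v = 22.
Deficit = 22 − 22 = 0 ≥ 0, confirming Bessel's inequality. (The deficit equals ||v − Σ <v,e_j> e_j||^2, the squared distance from v to span{e_j}.)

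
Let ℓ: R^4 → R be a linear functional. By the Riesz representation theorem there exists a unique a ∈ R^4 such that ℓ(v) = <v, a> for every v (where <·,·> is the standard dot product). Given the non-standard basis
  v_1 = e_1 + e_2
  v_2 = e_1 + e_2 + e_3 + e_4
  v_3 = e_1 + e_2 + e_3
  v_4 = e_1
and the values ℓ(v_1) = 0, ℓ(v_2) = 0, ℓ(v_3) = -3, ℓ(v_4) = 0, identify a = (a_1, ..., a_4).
a = (0, 0, -3, 3)

Write a = (a_1, ..., a_4) in the standard basis. For each basis vector v_i, ℓ(v_i) = <v_i, a> is a linear equation in the a_j's. Collect the n equations into a matrix system V a = ℓ, where row i of V is v_i (expressed in the standard basis). Since V is invertible (lower-triangular with 1s on the diagonal, up to permutation), solve by back-substitution:
  V =
[[1, 1, 0, 0],
 [1, 1, 1, 1],
 [1, 1, 1, 0],
 [1, 0, 0, 0]]
  V a = (0, 0, -3, 0)
Solving gives a = (0, 0, -3, 3).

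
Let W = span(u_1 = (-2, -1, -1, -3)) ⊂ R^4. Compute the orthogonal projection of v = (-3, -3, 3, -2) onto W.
proj_W(v) = (-8/5, -4/5, -4/5, -12/5)

Set up U = [u_1 | ... | u_1] ∈ R^(4×1). The projector onto W = col(U) is P = U (U^T U)^(-1) U^T.
Compute U^T U =
  [15],
and U^T v = (12).
Solve U^T U · c = U^T v for the coefficients: c = (4/5). The projection is proj_W(v) = U c.
Check: (v - proj_W(v)) · u_1 = 0  (should be 0).
Result: proj_W(v) = (-8/5, -4/5, -4/5, -12/5).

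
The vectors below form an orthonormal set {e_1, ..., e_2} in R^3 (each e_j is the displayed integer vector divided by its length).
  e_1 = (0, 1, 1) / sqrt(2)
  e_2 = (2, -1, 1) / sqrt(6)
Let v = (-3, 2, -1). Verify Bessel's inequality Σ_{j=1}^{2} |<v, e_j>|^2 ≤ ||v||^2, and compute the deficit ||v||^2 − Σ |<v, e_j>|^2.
Σ |<v, e_j>|^2 = 14; ||v||^2 = 14; deficit = 0

Write each e_j = u_j / sqrt(<u_j, u_j>) where u_j is the displayed integer vector. Then <v, e_j> = <v, u_j> / sqrt(<u_j, u_j>), so |<v, e_j>|^2 = <v, u_j>^2 / <u_j, u_j>.
Coefficients: <v, e_1> = 1/sqrt(2), <v, e_2> = -9/sqrt(6).
Square and sum: Σ |<v, e_j>|^2 = 14.
Compute ||v||^2 = v·v = 14.
Deficit = 14 − 14 = 0 ≥ 0, confirming Bessel's inequality. (The deficit equals ||v − Σ <v,e_j> e_j||^2, the squared distance from v to span{e_j}.)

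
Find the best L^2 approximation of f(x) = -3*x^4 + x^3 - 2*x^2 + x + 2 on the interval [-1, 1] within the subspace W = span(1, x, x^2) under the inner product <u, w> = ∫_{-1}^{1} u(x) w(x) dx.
g(x) = -32*x^2/7 + 8*x/5 + 79/35

The best approximation g ∈ W is the orthogonal projection of f onto W. Writing g = a_0 + a_1 x + a_2 x^2, the coefficients solve the normal equations G · a = b where
  G_{ij} = <φ_i, φ_j> and b_i = <f, φ_i>, with φ_0 = 1, φ_1 = x, φ_2 = x^2.
G =
  [2, 0, 2/3]
  [0, 2/3, 0]
  [2/3, 0, 2/5],
b = (22/15, 16/15, -34/105).
Solving gives a_0 = 79/35, a_1 = 8/5, a_2 = -32/7, so
  g(x) = -32*x^2/7 + 8*x/5 + 79/35.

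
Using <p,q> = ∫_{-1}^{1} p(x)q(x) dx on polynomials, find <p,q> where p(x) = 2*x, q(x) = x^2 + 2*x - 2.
<p,q> = 8/3

Expand the product: p(x)·q(x) = 2*x^3 + 4*x^2 - 4*x.
∫_{-1}^{1} of each monomial x^k gives [2/(k+1) if k even, 0 if k odd]. Integrating term-by-term (or equivalently evaluating the antiderivative F(x) = x^4/2 + 4*x^3/3 - 2*x^2 at the endpoints):
  F(1) − F(−1) = -1/6 − (-17/6) = 8/3.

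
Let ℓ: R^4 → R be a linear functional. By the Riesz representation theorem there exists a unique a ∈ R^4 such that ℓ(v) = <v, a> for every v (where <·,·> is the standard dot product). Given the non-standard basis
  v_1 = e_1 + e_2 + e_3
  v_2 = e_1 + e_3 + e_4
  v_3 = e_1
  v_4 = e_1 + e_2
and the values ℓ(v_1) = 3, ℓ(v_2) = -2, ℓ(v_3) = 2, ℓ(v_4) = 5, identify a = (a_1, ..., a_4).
a = (2, 3, -2, -2)

Write a = (a_1, ..., a_4) in the standard basis. For each basis vector v_i, ℓ(v_i) = <v_i, a> is a linear equation in the a_j's. Collect the n equations into a matrix system V a = ℓ, where row i of V is v_i (expressed in the standard basis). Since V is invertible (lower-triangular with 1s on the diagonal, up to permutation), solve by back-substitution:
  V =
[[1, 1, 1, 0],
 [1, 0, 1, 1],
 [1, 0, 0, 0],
 [1, 1, 0, 0]]
  V a = (3, -2, 2, 5)
Solving gives a = (2, 3, -2, -2).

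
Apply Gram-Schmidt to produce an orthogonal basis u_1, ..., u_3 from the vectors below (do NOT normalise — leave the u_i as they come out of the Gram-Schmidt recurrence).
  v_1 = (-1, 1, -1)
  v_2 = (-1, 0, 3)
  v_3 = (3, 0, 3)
Orthogonal basis:
  u_1 = (-1, 1, -1)
  u_2 = (-5/3, 2/3, 7/3)
  u_3 = (18/13, 24/13, 6/13)

Apply the Gram-Schmidt recurrence
  u_1 = v_1
  u_i = v_i − Σ_{j<i} ((v_i · u_j) / (u_j · u_j)) · u_j.

Step by step this gives:
  u_1 = (-1, 1, -1)
  u_2 = (-5/3, 2/3, 7/3)
  u_3 = (18/13, 24/13, 6/13)

Orthogonality check:
  u_2 · u_1 = 0 (should be 0)
  u_3 · u_1 = 0 (should be 0)
  u_3 · u_2 = 0 (should be 0)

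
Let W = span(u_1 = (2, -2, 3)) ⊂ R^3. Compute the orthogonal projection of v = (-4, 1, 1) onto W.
proj_W(v) = (-14/17, 14/17, -21/17)

Set up U = [u_1 | ... | u_1] ∈ R^(3×1). The projector onto W = col(U) is P = U (U^T U)^(-1) U^T.
Compute U^T U =
  [17],
and U^T v = (-7).
Solve U^T U · c = U^T v for the coefficients: c = (-7/17). The projection is proj_W(v) = U c.
Check: (v - proj_W(v)) · u_1 = 0  (should be 0).
Result: proj_W(v) = (-14/17, 14/17, -21/17).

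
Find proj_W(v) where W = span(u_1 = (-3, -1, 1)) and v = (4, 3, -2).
proj_W(v) = (51/11, 17/11, -17/11)

Set up U = [u_1 | ... | u_1] ∈ R^(3×1). The projector onto W = col(U) is P = U (U^T U)^(-1) U^T.
Compute U^T U =
  [11],
and U^T v = (-17).
Solve U^T U · c = U^T v for the coefficients: c = (-17/11). The projection is proj_W(v) = U c.
Check: (v - proj_W(v)) · u_1 = 0  (should be 0).
Result: proj_W(v) = (51/11, 17/11, -17/11).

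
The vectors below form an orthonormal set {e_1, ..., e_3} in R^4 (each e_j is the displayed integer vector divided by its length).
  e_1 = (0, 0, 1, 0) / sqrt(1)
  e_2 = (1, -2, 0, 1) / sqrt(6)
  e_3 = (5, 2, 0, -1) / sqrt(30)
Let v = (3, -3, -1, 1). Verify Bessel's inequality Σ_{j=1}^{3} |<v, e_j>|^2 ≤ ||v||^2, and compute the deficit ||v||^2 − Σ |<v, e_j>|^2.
Σ |<v, e_j>|^2 = 99/5; ||v||^2 = 20; deficit = 1/5

Write each e_j = u_j / sqrt(<u_j, u_j>) where u_j is the displayed integer vector. Then <v, e_j> = <v, u_j> / sqrt(<u_j, u_j>), so |<v, e_j>|^2 = <v, u_j>^2 / <u_j, u_j>.
Coefficients: <v, e_1> = -1/sqrt(1), <v, e_2> = 10/sqrt(6), <v, e_3> = 8/sqrt(30).
Square and sum: Σ |<v, e_j>|^2 = 99/5.
Compute ||v||^2 = v·v = 20.
Deficit = 20 − 99/5 = 1/5 ≥ 0, confirming Bessel's inequality. (The deficit equals ||v − Σ <v,e_j> e_j||^2, the squared distance from v to span{e_j}.)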